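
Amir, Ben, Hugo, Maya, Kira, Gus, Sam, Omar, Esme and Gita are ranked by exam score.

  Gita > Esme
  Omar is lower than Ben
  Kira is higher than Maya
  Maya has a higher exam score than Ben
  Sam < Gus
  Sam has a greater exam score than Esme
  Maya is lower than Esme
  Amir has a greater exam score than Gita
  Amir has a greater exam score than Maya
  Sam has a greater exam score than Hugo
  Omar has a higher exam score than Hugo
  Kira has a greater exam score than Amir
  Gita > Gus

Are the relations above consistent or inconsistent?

The single ordering Hugo < Omar < Ben < Maya < Esme < Sam < Gus < Gita < Amir < Kira satisfies every listed relation, so no contradiction arises.

consistent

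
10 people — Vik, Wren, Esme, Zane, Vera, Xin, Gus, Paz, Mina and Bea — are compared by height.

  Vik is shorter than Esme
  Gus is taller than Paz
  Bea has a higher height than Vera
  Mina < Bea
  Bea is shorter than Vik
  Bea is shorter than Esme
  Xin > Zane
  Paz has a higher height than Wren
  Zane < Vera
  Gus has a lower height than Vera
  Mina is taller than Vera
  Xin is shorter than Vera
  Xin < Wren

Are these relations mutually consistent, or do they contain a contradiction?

Every relation is compatible with Zane < Xin < Wren < Paz < Gus < Vera < Mina < Bea < Vik < Esme; the set is consistent.

consistent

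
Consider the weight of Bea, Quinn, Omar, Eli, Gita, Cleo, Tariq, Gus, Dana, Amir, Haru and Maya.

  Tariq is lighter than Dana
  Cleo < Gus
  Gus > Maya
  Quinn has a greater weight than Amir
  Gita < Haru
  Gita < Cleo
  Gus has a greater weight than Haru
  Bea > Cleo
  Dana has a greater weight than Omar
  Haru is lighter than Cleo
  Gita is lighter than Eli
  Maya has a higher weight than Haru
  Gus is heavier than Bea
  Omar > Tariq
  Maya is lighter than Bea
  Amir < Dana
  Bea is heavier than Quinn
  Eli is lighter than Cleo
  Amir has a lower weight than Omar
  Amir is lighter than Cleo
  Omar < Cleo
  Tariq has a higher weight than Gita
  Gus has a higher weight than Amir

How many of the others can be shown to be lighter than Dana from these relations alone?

The elements the relations force below Dana are Amir, Gita, Tariq, Omar — no chain reaches any other.
That is 4.

4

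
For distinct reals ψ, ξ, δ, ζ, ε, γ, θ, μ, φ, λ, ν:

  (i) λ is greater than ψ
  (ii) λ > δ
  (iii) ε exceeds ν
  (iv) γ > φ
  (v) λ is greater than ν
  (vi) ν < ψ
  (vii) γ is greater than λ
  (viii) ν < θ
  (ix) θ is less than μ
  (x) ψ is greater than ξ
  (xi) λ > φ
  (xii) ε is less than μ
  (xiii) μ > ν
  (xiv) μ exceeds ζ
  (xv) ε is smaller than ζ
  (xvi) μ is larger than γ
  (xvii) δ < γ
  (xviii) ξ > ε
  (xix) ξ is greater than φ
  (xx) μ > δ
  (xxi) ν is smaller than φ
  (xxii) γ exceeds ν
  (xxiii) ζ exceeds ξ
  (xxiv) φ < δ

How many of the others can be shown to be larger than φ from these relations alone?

7

Directly above φ: δ, ξ, λ, γ.
One step further: ζ, ψ, μ (7 so far).
Nothing else is reachable above φ; 7 in all.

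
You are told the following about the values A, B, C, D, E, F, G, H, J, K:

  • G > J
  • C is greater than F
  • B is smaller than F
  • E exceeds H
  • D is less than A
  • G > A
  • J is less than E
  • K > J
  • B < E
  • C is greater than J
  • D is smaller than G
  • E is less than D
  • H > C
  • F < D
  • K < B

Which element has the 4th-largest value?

Chaining the given pairs: J < K < B < F < C < H < E < D < A < G.
Counting 4 from the largest end gives E.

E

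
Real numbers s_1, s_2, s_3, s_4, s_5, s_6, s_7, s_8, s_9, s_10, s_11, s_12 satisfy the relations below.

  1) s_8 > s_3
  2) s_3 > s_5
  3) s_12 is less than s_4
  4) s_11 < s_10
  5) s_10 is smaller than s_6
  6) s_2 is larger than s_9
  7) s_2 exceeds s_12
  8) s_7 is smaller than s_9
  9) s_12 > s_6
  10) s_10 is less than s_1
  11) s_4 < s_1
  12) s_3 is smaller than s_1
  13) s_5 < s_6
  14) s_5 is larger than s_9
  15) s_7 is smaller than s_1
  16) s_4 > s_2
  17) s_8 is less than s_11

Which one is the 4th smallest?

Piecing the relations together gives one ordering: s_7 < s_9 < s_5 < s_3 < s_8 < s_11 < s_10 < s_6 < s_12 < s_2 < s_4 < s_1.
Counting 4 from the smallest end gives s_3.

s_3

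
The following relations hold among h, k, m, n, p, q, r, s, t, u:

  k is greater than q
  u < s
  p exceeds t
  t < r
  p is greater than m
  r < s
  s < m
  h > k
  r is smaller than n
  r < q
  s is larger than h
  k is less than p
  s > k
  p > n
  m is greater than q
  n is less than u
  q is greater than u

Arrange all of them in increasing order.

Nothing is placed below t, so it is least; from there t < r; r < n; n < u; u < q; q < k; k < h; h < s; s < m; m < p, each given directly.

t < r < n < u < q < k < h < s < m < p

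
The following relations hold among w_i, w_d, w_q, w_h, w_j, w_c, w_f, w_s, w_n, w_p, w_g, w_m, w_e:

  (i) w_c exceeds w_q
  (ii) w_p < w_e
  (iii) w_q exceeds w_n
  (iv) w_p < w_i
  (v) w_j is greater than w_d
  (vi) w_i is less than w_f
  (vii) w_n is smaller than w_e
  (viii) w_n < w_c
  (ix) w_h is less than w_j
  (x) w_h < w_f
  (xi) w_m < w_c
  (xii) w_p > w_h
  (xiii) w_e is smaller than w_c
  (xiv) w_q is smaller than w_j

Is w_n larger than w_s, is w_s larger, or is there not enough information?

Following every chain through w_s: nothing is chained to w_s.
w_n is not reached, and no chain runs the other way from w_n to w_s.
So the given relations leave the order of w_s and w_n undetermined.

undetermined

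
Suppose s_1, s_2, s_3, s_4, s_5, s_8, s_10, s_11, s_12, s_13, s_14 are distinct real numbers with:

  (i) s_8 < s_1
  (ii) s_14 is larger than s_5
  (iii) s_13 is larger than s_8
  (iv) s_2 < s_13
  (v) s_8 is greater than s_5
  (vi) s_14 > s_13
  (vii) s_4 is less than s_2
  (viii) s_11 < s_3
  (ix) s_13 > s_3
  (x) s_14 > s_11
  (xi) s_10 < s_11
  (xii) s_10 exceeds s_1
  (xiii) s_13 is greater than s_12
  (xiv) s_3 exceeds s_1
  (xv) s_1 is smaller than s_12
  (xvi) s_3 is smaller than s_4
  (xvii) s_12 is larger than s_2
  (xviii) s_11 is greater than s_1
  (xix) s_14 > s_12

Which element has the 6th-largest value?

Piecing the relations together gives one ordering: s_5 < s_8 < s_1 < s_10 < s_11 < s_3 < s_4 < s_2 < s_12 < s_13 < s_14.
Counting 6 from the largest end gives s_3.

s_3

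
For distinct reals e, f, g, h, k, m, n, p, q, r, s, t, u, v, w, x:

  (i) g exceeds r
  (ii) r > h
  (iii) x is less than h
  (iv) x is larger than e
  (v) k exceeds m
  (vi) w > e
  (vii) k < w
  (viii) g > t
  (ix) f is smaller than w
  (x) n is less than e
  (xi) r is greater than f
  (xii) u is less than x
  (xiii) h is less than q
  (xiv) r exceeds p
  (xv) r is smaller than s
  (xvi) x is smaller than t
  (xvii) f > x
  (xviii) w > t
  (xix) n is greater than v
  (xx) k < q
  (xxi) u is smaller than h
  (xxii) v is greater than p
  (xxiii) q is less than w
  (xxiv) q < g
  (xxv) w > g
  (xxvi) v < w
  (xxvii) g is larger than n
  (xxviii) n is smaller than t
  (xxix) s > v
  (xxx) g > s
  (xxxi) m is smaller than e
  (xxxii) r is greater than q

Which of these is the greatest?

w

p is not greatest since p < v; m is not greatest since m < k; u is not greatest since u < x; v is not greatest since v < n; n is not greatest since n < e; e is not greatest since e < x; k is not greatest since k < w; x is not greatest since x < t; f is not greatest since f < r; h is not greatest since h < q; t is not greatest since t < w; q is not greatest since q < g; r is not greatest since r < s; s is not greatest since s < g; g is not greatest since g < w.
Only w has nothing above it, so w is the greatest.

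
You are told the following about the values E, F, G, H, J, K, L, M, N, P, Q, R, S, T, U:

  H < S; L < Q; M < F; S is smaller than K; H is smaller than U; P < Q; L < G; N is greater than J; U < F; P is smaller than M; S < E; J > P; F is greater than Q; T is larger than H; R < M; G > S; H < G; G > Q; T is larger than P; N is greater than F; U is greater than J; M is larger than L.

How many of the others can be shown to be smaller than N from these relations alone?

9

Directly below N: J, F.
One step further: P, U, Q, M (6 so far).
One step further: R, L, H (9 so far).
No other element is forced below N by the given relations, so the count is 9.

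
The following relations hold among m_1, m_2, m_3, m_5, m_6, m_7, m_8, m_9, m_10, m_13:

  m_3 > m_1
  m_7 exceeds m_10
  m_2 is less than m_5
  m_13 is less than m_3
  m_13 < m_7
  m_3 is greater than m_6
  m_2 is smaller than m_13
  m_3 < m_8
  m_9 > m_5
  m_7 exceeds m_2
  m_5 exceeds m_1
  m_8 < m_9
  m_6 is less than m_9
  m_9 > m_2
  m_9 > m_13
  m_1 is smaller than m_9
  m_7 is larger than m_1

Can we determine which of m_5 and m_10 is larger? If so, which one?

Following every chain through m_5: above m_5 we get m_9; below m_5 we get m_2, m_1.
m_10 is not reached, and no chain runs the other way from m_10 to m_5.
So the given relations leave the order of m_5 and m_10 undetermined.

undetermined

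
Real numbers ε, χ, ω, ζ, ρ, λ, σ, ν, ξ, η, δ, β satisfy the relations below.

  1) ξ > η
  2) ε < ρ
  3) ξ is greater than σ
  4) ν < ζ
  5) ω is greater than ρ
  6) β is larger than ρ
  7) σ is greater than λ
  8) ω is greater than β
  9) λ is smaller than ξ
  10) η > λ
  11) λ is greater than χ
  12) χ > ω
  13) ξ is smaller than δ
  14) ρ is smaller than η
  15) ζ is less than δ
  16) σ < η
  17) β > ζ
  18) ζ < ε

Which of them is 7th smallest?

χ

Chaining the given pairs: ν < ζ < ε < ρ < β < ω < χ < λ < σ < η < ξ < δ.
Counting 7 from the smallest end gives χ.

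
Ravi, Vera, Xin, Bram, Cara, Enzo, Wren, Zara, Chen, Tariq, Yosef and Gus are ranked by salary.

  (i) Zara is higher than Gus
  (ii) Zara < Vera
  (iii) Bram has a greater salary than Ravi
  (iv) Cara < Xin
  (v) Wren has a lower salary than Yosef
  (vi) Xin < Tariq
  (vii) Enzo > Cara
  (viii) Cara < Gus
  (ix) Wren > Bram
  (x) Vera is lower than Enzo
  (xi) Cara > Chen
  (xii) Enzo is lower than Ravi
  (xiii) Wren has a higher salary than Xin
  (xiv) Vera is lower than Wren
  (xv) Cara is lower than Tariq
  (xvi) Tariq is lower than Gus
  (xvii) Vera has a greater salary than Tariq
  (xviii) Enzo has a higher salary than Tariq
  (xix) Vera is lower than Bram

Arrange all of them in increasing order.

Chen < Cara < Xin < Tariq < Gus < Zara < Vera < Enzo < Ravi < Bram < Wren < Yosef

The consecutive links are each given: Chen < Cara; Cara < Xin; Xin < Tariq; Tariq < Gus; Gus < Zara; Zara < Vera; Vera < Enzo; Enzo < Ravi; Ravi < Bram; Bram < Wren; Wren < Yosef.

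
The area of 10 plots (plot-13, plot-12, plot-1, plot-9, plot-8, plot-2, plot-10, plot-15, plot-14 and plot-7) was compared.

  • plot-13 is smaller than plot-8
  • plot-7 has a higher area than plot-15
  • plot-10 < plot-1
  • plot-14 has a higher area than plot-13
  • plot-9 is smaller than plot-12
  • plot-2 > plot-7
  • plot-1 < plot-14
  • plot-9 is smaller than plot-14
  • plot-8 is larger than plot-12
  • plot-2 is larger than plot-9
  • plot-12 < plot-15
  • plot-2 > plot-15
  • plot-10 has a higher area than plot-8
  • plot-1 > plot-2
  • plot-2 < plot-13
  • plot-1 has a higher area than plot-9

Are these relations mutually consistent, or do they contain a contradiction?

consistent

Every relation is compatible with plot-9 < plot-12 < plot-15 < plot-7 < plot-2 < plot-13 < plot-8 < plot-10 < plot-1 < plot-14; the set is consistent.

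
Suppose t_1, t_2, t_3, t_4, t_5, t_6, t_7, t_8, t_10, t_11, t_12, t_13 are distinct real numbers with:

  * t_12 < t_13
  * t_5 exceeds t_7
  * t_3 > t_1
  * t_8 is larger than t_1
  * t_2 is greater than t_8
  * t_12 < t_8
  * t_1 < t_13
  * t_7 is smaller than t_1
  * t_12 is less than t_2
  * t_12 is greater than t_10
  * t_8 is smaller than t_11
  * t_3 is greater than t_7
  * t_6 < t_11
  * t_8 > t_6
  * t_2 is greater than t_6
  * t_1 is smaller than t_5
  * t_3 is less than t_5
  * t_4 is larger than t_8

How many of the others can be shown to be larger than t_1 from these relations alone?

7

The elements the relations force above t_1 are t_3, t_8, t_4, t_11, t_5, t_2, t_13 — no chain reaches any other.
That is 7.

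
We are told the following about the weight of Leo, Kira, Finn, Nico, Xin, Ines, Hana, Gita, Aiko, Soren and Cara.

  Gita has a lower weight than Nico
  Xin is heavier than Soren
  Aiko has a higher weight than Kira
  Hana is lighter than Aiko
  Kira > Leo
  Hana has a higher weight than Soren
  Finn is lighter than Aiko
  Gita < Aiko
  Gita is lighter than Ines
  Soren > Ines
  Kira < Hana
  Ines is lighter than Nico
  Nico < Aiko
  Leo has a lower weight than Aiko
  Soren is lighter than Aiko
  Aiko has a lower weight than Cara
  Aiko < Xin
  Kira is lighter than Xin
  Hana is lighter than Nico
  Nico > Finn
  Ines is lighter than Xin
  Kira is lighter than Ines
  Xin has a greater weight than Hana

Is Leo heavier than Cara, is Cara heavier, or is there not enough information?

Cara

Leo < Kira and Kira < Ines give Leo < Ines.
Then Ines < Soren extends the chain to Soren.
Then Soren < Hana extends the chain to Hana.
With Hana < Nico: Leo < Kira < Ines < Soren < Hana < Nico.
With Nico < Aiko: Leo < Kira < Ines < Soren < Hana < Nico < Aiko.
With Aiko < Cara: Leo < Kira < Ines < Soren < Hana < Nico < Aiko < Cara.
So Cara is heavier.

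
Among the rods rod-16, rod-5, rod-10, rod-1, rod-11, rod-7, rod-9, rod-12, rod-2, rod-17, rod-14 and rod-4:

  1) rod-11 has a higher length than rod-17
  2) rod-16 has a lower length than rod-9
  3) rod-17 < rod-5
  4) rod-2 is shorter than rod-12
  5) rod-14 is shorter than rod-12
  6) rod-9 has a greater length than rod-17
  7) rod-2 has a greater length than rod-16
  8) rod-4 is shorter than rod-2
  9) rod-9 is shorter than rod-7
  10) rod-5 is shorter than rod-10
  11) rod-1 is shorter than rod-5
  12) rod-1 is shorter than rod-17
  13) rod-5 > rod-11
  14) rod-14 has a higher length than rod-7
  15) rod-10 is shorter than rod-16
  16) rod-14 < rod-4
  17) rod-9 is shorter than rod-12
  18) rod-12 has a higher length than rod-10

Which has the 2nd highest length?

Piecing the relations together gives one ordering: rod-1 < rod-17 < rod-11 < rod-5 < rod-10 < rod-16 < rod-9 < rod-7 < rod-14 < rod-4 < rod-2 < rod-12.
Counting 2 from the largest end gives rod-2.

rod-2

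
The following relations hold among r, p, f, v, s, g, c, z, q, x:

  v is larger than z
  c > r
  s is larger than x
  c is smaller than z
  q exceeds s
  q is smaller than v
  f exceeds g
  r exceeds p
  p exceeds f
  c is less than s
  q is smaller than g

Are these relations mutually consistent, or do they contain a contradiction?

inconsistent

We have c < s stated directly, yet also s < q < g < f < p < r < c by chaining the others — so s < c. Contradiction.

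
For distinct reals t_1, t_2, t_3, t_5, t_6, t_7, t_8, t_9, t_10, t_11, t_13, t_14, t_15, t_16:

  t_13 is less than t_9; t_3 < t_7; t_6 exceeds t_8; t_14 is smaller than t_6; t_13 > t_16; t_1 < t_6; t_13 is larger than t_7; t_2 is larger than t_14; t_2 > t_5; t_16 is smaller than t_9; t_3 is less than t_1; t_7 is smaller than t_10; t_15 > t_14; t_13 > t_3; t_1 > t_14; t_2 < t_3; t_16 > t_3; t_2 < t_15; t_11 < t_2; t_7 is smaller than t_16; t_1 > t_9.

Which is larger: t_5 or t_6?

Link the given pairs in sequence: t_5 < t_2; t_2 < t_3; t_3 < t_7; t_7 < t_16; t_16 < t_9; t_9 < t_1; t_1 < t_6.
Chaining these gives t_5 < t_2 < t_3 < t_7 < t_16 < t_9 < t_1 < t_6.
So t_5 < t_6; t_6 is the larger of the two.

t_6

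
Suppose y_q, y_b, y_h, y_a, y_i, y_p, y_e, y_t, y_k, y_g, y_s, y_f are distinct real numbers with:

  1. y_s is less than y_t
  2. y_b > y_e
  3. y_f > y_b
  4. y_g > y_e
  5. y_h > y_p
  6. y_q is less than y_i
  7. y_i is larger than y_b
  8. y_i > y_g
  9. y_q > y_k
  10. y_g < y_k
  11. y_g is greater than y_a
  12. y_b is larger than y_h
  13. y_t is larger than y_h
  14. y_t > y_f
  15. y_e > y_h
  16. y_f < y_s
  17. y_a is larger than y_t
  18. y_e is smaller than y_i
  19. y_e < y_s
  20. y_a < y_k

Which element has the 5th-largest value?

y_a

Piecing the relations together gives one ordering: y_p < y_h < y_e < y_b < y_f < y_s < y_t < y_a < y_g < y_k < y_q < y_i.
Counting 5 from the largest end gives y_a.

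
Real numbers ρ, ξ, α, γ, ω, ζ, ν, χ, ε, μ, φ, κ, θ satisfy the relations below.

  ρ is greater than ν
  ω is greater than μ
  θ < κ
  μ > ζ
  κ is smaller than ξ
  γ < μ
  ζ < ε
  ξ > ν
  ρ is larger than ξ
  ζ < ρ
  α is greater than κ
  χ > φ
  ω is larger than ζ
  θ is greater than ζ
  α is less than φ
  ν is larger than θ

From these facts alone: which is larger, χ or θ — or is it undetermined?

Following the relations from θ: θ < κ < α < φ < χ.
So χ is larger.

χ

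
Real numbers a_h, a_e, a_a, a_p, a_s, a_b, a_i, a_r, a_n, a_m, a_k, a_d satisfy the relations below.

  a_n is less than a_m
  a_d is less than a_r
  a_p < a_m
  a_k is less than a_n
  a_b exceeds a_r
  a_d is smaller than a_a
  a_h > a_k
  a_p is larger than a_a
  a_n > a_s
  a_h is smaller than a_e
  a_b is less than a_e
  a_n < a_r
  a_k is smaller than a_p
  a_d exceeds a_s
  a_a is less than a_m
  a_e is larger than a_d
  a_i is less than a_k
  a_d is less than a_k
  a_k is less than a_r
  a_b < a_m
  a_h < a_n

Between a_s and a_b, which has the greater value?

a_b

a_s < a_d < a_k < a_h < a_n < a_r < a_b, by transitivity through a_d, a_k, a_h, a_n, a_r.
So a_s < a_b; a_b is the larger of the two.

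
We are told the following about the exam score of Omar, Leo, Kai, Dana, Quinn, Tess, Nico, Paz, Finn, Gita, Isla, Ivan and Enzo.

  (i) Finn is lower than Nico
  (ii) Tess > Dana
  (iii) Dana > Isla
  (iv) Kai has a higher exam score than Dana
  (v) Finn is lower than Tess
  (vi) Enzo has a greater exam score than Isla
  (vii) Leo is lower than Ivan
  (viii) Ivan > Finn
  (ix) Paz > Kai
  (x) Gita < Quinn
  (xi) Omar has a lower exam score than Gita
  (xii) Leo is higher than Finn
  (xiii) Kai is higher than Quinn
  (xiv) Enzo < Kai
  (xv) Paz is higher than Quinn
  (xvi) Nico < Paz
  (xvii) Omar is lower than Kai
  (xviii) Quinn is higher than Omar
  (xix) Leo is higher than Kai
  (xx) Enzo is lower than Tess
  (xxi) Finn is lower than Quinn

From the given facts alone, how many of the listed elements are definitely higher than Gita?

From Gita the given relations immediately reach Quinn.
From those, Kai, Paz — 3 in total.
From those, Leo — 4 in total.
From those, Ivan — 5 in total.
Nothing else is reachable above Gita; 5 in all.

5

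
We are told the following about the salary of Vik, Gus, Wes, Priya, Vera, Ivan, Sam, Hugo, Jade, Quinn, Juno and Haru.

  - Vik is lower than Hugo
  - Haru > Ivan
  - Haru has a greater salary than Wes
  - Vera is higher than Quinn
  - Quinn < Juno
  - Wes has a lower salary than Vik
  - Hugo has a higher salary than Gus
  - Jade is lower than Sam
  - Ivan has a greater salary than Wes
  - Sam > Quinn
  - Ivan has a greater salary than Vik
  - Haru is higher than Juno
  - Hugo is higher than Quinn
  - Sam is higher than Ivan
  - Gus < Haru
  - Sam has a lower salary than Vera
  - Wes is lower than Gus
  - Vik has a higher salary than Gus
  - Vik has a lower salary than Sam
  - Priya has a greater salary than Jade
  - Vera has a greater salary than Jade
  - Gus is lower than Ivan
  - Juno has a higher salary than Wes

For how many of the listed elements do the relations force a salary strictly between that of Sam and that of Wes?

3

Chaining upward from Wes reaches: Gus, Vik, Ivan, Juno, Haru, Vera, Hugo.
Chaining downward from Sam reaches: Quinn, Jade, Gus, Vik, Ivan.
Strictly between Wes and Sam are those in both lists: Gus, Vik, Ivan — 3 elements.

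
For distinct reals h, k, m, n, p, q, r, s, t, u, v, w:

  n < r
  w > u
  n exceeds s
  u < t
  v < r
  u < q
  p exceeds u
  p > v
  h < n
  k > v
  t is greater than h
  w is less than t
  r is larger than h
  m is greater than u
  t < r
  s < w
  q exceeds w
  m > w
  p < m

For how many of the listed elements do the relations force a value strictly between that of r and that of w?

Chaining upward from w reaches: t, m, q.
Chaining downward from r reaches: s, h, u, n, v, t.
Strictly between w and r are those in both lists: t — 1 element.

1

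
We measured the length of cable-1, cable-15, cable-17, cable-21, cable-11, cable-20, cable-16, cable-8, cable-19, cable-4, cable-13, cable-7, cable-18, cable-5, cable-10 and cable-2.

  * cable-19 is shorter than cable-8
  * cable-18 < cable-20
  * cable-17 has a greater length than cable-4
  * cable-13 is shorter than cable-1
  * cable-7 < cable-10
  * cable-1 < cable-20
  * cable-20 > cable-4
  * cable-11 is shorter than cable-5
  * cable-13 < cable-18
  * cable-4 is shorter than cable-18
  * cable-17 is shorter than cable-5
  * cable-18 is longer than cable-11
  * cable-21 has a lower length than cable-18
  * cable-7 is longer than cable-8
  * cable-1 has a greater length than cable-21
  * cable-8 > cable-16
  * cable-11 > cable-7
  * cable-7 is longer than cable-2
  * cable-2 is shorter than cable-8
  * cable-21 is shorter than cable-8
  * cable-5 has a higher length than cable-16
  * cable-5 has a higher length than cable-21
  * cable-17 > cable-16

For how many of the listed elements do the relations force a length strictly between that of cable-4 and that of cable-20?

1

The relations place cable-4 below cable-20. An element lies strictly between them when it is forced above cable-4 and also forced below cable-20.
Above cable-4: {cable-17, cable-18, cable-5}. Below cable-20: {cable-2, cable-16, cable-19, cable-21, cable-13, cable-8, cable-1, cable-7, cable-11, cable-18}.
Intersection: {cable-18} — 1.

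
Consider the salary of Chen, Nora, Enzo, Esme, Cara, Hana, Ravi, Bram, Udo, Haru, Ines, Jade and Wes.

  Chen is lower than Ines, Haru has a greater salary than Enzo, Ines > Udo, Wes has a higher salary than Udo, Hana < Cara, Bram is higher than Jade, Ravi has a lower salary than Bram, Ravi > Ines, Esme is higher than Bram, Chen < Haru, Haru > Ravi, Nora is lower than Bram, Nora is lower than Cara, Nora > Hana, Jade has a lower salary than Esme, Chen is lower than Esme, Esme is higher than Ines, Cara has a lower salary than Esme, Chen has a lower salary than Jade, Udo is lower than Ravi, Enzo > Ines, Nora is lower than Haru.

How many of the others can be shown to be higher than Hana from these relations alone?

Directly above Hana: Nora, Cara.
One step further: Bram, Esme, Haru (5 so far).
No other element is forced above Hana by the given relations, so the count is 5.

5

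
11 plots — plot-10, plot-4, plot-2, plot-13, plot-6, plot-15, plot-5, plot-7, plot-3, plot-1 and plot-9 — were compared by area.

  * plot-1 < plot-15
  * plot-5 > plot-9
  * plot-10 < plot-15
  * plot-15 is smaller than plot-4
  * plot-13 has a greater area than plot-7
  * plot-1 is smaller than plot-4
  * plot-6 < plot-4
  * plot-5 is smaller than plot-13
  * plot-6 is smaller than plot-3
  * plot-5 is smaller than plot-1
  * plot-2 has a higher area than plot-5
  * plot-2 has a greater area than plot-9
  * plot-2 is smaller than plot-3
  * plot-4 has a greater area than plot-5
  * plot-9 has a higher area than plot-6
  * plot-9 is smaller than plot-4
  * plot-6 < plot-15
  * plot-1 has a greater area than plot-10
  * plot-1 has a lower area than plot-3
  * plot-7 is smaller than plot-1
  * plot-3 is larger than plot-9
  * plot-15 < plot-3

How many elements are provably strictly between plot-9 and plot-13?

The relations place plot-9 below plot-13. An element lies strictly between them when it is forced above plot-9 and also forced below plot-13.
Above plot-9: {plot-5, plot-1, plot-2, plot-15, plot-4, plot-3}. Below plot-13: {plot-6, plot-5, plot-7}.
Intersection: {plot-5} — 1.

1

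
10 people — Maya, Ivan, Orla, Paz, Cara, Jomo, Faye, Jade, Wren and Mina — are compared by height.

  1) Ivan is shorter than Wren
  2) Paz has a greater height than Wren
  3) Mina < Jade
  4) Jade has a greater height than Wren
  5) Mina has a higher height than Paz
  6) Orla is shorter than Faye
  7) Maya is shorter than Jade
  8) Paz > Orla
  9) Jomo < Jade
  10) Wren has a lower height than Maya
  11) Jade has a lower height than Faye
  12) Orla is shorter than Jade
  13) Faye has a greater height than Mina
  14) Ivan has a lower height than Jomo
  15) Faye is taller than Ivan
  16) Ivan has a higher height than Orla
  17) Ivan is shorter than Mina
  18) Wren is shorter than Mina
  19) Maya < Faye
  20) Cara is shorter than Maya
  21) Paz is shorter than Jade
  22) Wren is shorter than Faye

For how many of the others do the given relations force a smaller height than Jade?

8

The elements the relations force below Jade are Orla, Ivan, Cara, Wren, Maya, Paz, Jomo, Mina — no chain reaches any other.
That is 8.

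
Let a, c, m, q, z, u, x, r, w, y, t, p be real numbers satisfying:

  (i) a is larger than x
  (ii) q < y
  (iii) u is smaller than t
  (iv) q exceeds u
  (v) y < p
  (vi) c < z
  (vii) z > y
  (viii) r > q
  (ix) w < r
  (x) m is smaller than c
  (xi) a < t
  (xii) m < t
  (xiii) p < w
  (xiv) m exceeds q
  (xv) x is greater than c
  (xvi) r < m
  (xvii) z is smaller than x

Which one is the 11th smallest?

a

Piecing the relations together gives one ordering: u < q < y < p < w < r < m < c < z < x < a < t.
Counting 11 from the smallest end gives a.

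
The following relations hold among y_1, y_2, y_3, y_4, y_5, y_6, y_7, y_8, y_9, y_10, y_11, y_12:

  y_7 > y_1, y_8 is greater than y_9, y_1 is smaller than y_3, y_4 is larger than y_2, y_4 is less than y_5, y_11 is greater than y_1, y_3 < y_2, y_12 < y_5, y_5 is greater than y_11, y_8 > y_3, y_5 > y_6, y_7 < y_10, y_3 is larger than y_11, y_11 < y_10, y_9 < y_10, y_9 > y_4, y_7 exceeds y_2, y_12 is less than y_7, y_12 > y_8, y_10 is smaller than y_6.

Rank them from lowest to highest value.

The consecutive links are each given: y_1 < y_11; y_11 < y_3; y_3 < y_2; y_2 < y_4; y_4 < y_9; y_9 < y_8; y_8 < y_12; y_12 < y_7; y_7 < y_10; y_10 < y_6; y_6 < y_5.

y_1 < y_11 < y_3 < y_2 < y_4 < y_9 < y_8 < y_12 < y_7 < y_10 < y_6 < y_5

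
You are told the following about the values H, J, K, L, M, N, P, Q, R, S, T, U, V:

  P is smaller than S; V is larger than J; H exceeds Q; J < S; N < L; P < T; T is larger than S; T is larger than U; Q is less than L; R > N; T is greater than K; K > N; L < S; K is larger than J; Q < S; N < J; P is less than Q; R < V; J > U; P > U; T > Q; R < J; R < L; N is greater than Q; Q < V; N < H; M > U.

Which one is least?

U

Chaining upward from U: directly above it, P, M, J, T; then Q, V, S, K; then N, L, H; then R.
That covers every other element, and nothing is given below U, so U is the least.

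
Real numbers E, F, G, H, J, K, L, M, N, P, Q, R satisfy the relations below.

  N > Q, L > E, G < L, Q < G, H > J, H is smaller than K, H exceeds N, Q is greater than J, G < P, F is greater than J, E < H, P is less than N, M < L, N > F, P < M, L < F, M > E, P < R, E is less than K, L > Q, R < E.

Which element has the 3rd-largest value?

The consecutive relations fix a unique order: J < Q < G < P < R < E < M < L < F < N < H < K.
The 3rd largest is N.

N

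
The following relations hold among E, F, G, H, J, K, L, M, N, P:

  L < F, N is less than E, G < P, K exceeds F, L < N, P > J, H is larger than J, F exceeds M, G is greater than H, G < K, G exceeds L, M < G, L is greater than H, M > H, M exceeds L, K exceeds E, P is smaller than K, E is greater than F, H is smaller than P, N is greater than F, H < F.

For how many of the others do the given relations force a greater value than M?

From M the given relations immediately reach F, G.
From those, P, N, E, K — 6 in total.
Nothing else is reachable above M; 6 in all.

6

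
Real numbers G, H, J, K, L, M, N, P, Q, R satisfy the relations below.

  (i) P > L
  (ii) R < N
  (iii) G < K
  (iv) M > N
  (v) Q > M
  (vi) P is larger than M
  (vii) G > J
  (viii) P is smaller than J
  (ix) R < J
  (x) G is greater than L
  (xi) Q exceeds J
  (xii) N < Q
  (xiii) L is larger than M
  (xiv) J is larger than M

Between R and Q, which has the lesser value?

R

R < N and N < M give R < M.
Then M < L extends the chain to L.
With L < P: R < N < M < L < P.
With P < J: R < N < M < L < P < J.
With J < Q: R < N < M < L < P < J < Q.
So R < Q; R is the smaller of the two.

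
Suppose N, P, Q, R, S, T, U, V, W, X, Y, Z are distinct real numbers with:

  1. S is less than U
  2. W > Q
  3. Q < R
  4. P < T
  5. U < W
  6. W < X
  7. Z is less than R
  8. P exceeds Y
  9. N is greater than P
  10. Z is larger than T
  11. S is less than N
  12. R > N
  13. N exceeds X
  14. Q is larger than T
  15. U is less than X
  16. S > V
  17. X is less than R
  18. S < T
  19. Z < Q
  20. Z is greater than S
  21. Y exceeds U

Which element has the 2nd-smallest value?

Piecing the relations together gives one ordering: V < S < U < Y < P < T < Z < Q < W < X < N < R.
The 2nd smallest is S.

S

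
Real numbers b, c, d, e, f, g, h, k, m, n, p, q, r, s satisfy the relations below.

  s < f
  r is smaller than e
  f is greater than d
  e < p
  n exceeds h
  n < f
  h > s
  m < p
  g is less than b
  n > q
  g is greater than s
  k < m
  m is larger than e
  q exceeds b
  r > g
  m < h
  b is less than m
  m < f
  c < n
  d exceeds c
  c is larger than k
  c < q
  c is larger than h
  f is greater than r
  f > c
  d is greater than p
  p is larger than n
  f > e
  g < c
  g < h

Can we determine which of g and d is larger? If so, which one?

d

g < r and r < e give g < e.
Then e < m extends the chain to m.
Then m < h extends the chain to h.
Then h < c extends the chain to c.
With c < q: g < r < e < m < h < c < q.
Then q < n extends the chain to n.
Then n < p extends the chain to p.
Then p < d extends the chain to d.
So d is larger.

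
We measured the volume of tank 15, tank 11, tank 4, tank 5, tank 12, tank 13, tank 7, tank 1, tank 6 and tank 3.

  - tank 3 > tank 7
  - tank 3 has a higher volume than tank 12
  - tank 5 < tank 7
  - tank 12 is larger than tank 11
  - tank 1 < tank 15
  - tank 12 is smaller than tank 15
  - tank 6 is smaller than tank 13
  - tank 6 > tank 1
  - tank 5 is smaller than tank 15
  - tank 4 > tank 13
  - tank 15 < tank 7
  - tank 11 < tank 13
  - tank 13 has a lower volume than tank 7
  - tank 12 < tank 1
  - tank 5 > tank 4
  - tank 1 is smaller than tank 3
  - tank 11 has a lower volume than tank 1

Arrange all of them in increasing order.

Each adjacent pair is fixed by a given relation: tank 11 < tank 12; tank 12 < tank 1; tank 1 < tank 6; tank 6 < tank 13; tank 13 < tank 4; tank 4 < tank 5; tank 5 < tank 15; tank 15 < tank 7; tank 7 < tank 3. Chaining them end to end gives the full order.

tank 11 < tank 12 < tank 1 < tank 6 < tank 13 < tank 4 < tank 5 < tank 15 < tank 7 < tank 3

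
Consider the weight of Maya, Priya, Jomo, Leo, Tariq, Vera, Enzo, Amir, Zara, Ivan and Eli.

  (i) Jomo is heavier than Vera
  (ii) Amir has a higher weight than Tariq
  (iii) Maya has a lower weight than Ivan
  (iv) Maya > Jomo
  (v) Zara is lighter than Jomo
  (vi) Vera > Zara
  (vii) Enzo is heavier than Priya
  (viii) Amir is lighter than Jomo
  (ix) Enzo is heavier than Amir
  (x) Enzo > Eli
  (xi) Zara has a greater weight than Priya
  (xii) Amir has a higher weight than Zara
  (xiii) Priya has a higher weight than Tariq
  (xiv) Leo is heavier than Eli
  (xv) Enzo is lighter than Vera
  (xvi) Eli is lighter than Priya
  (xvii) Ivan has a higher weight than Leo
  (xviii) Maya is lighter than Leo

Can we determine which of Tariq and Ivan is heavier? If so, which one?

Tariq < Priya and Priya < Zara give Tariq < Zara.
With Zara < Amir: Tariq < Priya < Zara < Amir.
With Amir < Enzo: Tariq < Priya < Zara < Amir < Enzo.
With Enzo < Vera: Tariq < Priya < Zara < Amir < Enzo < Vera.
Then Vera < Jomo extends the chain to Jomo.
With Jomo < Maya: Tariq < Priya < Zara < Amir < Enzo < Vera < Jomo < Maya.
Then Maya < Leo extends the chain to Leo.
With Leo < Ivan: Tariq < Priya < Zara < Amir < Enzo < Vera < Jomo < Maya < Leo < Ivan.
So Ivan is heavier.

Ivan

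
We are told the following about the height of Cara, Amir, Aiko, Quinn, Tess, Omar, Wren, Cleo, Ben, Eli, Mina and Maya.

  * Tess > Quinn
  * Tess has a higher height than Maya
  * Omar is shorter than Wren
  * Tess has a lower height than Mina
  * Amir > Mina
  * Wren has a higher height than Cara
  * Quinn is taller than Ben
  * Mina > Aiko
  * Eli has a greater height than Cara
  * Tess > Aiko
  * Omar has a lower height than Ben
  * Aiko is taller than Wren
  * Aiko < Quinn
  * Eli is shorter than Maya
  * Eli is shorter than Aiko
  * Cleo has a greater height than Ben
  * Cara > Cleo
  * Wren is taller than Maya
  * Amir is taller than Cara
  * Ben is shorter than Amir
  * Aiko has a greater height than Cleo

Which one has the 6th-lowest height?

Maya

The consecutive relations fix a unique order: Omar < Ben < Cleo < Cara < Eli < Maya < Wren < Aiko < Quinn < Tess < Mina < Amir.
Counting 6 from the smallest end gives Maya.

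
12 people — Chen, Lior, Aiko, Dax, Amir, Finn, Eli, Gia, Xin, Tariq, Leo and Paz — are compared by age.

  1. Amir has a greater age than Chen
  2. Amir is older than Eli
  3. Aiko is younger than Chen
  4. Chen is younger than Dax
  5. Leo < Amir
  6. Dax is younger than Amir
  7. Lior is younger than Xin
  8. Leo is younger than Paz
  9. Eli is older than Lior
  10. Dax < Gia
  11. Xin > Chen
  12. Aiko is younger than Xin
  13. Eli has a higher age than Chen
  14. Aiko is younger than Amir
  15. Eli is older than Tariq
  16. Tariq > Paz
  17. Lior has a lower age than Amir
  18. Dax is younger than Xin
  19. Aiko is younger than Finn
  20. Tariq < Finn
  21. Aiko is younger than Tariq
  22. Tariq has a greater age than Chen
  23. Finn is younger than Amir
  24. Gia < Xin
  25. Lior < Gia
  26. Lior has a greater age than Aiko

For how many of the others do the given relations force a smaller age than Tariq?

4

From Tariq the given relations immediately reach Aiko, Paz, Chen.
From those, Leo — 4 in total.
No other element is forced below Tariq by the given relations, so the count is 4.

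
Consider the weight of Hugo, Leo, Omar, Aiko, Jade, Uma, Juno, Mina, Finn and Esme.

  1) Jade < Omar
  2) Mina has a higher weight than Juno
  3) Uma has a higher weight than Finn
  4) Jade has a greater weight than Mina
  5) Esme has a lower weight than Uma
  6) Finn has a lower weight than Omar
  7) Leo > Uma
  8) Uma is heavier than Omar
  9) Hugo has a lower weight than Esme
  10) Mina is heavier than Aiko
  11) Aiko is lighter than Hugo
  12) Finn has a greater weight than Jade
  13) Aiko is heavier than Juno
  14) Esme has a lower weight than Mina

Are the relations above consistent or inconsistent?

Every relation is compatible with Juno < Aiko < Hugo < Esme < Mina < Jade < Finn < Omar < Uma < Leo; the set is consistent.

consistent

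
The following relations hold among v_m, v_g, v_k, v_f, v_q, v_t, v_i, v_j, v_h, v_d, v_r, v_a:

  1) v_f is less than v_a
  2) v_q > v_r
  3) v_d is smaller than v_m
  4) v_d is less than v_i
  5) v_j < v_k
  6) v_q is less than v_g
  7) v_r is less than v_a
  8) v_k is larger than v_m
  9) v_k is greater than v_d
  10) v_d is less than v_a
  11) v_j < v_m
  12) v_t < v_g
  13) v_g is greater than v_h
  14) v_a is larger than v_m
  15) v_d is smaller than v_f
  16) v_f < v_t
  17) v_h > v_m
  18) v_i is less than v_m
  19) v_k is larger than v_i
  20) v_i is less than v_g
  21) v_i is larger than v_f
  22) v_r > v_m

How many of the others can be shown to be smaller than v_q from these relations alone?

From v_q the given relations immediately reach v_r.
From those, v_m — 2 in total.
From those, v_d, v_j, v_i — 5 in total.
From those, v_f — 6 in total.
No other element is forced below v_q by the given relations, so the count is 6.

6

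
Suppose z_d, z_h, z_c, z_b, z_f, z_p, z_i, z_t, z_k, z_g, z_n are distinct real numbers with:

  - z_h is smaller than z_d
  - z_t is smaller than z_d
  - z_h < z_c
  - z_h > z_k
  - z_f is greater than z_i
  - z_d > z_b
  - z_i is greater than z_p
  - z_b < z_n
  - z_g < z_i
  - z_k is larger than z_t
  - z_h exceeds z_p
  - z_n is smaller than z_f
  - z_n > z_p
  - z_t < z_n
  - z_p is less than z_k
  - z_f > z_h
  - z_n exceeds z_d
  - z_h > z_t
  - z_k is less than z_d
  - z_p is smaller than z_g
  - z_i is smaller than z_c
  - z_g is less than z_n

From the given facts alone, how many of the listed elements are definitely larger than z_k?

5

From z_k the given relations immediately reach z_h, z_d.
From those, z_c, z_n, z_f — 5 in total.
Nothing else is reachable above z_k; 5 in all.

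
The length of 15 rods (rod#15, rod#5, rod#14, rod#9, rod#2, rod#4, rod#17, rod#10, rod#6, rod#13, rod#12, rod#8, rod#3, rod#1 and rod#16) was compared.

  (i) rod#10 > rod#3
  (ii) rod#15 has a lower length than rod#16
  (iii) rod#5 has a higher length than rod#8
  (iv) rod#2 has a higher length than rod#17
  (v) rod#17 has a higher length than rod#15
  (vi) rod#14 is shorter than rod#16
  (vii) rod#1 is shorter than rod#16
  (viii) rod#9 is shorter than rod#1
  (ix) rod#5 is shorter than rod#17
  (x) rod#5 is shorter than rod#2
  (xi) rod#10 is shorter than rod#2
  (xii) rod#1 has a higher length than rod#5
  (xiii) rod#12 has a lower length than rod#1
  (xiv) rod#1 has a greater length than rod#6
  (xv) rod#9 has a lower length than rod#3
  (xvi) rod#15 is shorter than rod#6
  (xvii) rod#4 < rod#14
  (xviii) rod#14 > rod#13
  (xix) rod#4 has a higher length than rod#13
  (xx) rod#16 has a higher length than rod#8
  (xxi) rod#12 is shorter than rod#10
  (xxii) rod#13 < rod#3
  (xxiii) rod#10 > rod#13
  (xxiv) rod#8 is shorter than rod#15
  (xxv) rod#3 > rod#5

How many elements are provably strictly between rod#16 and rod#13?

2

The relations place rod#13 below rod#16. An element lies strictly between them when it is forced above rod#13 and also forced below rod#16.
Above rod#13: {rod#3, rod#4, rod#14, rod#10, rod#2}. Below rod#16: {rod#8, rod#5, rod#15, rod#9, rod#6, rod#12, rod#4, rod#1, rod#14}.
Intersection: {rod#4, rod#14} — 2.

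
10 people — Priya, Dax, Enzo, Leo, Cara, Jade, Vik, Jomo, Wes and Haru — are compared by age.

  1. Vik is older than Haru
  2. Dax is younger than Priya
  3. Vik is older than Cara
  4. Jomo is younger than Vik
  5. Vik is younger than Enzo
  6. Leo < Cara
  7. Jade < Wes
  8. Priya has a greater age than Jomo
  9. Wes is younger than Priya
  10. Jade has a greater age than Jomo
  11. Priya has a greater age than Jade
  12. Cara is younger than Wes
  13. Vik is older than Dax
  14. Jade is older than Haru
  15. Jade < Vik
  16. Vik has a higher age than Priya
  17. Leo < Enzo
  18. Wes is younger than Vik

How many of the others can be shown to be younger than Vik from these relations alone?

8

Directly below Vik: Haru, Cara, Jomo, Jade, Dax, Wes, Priya.
One step further: Leo (8 so far).
Nothing else is reachable below Vik; 8 in all.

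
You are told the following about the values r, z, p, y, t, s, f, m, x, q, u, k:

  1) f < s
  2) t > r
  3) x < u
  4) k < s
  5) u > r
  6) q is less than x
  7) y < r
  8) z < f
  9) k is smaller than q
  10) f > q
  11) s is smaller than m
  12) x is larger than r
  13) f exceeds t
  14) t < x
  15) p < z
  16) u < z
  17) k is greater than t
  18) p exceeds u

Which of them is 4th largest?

The consecutive relations fix a unique order: y < r < t < k < q < x < u < p < z < f < s < m.
Counting 4 from the largest end gives z.

z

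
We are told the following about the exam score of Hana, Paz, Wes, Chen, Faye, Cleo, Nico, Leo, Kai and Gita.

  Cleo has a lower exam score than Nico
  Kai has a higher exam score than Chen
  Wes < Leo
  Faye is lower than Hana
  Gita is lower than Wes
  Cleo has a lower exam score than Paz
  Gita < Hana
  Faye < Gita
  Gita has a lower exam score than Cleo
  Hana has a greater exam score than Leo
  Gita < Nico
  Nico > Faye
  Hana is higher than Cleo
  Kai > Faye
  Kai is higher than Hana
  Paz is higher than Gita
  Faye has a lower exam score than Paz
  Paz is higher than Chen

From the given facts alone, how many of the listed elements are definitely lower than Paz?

The elements the relations force below Paz are Faye, Gita, Cleo, Chen — no chain reaches any other.
That is 4.

4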